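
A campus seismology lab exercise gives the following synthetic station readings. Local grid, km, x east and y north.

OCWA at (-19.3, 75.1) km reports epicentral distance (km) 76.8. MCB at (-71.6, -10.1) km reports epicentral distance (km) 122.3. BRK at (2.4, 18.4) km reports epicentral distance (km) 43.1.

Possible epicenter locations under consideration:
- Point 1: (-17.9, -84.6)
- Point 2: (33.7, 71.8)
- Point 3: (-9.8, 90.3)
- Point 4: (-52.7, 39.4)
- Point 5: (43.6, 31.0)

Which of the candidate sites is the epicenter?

Point 5

For each candidate, compare |candidate − station| to the reported distance:
Point 1: residuals OCWA 82.9, MCB 30.5, BRK 61.9 → max 82.9 km
Point 2: residuals OCWA 23.7, MCB 11.1, BRK 18.8 → max 23.7 km
Point 3: residuals OCWA 58.9, MCB 4.4, BRK 29.8 → max 58.9 km
Point 4: residuals OCWA 27.9, MCB 69.3, BRK 15.9 → max 69.3 km
Point 5: residuals OCWA 0.0, MCB 0.0, BRK 0.0 → max 0.0 km
Only Point 5 has all residuals ≈ 0.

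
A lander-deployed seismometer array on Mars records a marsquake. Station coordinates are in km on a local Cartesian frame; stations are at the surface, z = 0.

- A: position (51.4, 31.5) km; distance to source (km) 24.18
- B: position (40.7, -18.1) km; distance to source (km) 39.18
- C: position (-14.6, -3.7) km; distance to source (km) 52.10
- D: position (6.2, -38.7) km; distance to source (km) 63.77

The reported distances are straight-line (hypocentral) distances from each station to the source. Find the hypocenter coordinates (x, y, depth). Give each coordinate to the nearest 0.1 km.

Each station gives a sphere (x−x_i)² + (y−y_i)² + z² = d_i² (stations at z=0).
Subtracting the A sphere from B and C: z² cancels, leaving linear equations in x and y:
-21.4 x − 99.2 y = -2600.51
-132.0 x − 70.4 y = -5537.10
Solving: x ≈ 31.602, y ≈ 19.397 km (keep extra digits for the depth step; rounded: 31.6, 19.4).
Then from the A sphere: z² = 24.18² − (x − 51.4)² − (y − 31.5)² with x = 31.602, y = 19.397, so z ≈ 6.799 ≈ 6.8 km.

x ≈ 31.6 km, y ≈ 19.4 km, depth ≈ 6.8 km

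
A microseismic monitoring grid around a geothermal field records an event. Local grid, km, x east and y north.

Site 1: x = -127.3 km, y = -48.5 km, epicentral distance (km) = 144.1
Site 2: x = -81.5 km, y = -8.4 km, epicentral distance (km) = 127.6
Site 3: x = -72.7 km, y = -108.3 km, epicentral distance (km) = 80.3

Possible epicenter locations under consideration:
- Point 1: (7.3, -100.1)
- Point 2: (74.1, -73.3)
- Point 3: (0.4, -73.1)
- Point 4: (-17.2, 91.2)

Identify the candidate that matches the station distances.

Point 1

For each candidate, compare |candidate − station| to the reported distance:
Point 1: residuals Site 1 0.1, Site 2 0.0, Site 3 0.1 → max 0.1 km
Point 2: residuals Site 1 58.8, Site 2 41.0, Site 3 70.6 → max 70.6 km
Point 3: residuals Site 1 14.1, Site 2 23.2, Site 3 0.8 → max 23.2 km
Point 4: residuals Site 1 33.8, Site 2 9.0, Site 3 126.8 → max 126.8 km
Only Point 1 has all residuals ≈ 0.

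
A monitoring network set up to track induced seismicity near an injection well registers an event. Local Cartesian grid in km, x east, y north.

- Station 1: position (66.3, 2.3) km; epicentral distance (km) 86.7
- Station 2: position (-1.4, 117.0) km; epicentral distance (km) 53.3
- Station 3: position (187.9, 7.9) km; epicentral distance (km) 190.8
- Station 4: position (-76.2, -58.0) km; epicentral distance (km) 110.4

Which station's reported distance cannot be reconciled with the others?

Solve using three stations at a time. Using Station 1, Station 2, Station 3 (subtract circle equations pairwise → linear system) gives (x, y) ≈ (5.6, 64.2).
Distances from that point to each station vs reported:
  Station 1: calculated 86.7 vs reported 86.7 → residual 0.0 km
  Station 2: calculated 53.3 vs reported 53.3 → residual 0.0 km
  Station 3: calculated 190.8 vs reported 190.8 → residual 0.0 km
  Station 4: calculated 147.0 vs reported 110.4 → residual 36.6 km
Station 1, Station 2, Station 3 are mutually consistent (residuals ≈ 0); Station 4 is off by 36.6 km.

Station 4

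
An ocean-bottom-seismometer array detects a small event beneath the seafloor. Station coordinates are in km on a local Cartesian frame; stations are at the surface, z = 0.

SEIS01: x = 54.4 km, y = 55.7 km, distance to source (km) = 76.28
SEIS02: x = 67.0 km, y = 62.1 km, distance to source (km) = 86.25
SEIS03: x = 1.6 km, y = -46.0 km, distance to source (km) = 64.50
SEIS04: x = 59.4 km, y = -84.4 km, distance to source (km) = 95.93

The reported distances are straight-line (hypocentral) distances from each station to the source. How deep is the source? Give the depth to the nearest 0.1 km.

40.5 km

Each station gives a sphere (x−x_i)² + (y−y_i)² + z² = d_i² (stations at z=0).
Subtracting the SEIS01 sphere from SEIS02 and SEIS03: z² cancels, leaving linear equations in x and y:
25.2 x + 12.8 y = 663.14
-105.6 x − 203.4 y = -2284.90
Solving: x ≈ 27.990, y ≈ -3.298 km (keep extra digits for the depth step; rounded: 28.0, -3.3).
Then from the SEIS01 sphere: z² = 76.28² − (x − 54.4)² − (y − 55.7)² with x = 27.990, y = -3.298, so z ≈ 40.502 ≈ 40.5 km.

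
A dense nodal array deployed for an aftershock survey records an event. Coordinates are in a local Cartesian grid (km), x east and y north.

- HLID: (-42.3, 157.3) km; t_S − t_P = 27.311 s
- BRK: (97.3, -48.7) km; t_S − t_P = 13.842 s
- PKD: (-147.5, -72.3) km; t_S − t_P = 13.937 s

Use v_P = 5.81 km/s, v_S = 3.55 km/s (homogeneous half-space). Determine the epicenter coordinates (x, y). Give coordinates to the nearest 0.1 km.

x ≈ -21.7 km, y ≈ -91.1 km

Distance from S−P lag: d = Δt · v_P v_S / (v_P − v_S) = Δt · (5.81·3.55)/(5.81−3.55) ≈ 9.1263·Δt.
So d_HLID = 249.25, d_BRK = 126.33, d_PKD = 127.19 km.
Circle about each station: (x + 42.3)² + (y − 157.3)² = 249.25²; (x − 97.3)² + (y + 48.7)² = 126.33²; (x + 147.5)² + (y + 72.3)² = 127.19².
Subtracting the HLID equation from the BRK and PKD equations removes the quadratic terms:
279.2 x − 412.0 y = 31472.69
-210.4 x − 459.2 y = 46399.23
Solving the 2×2 system: x ≈ -21.7, y ≈ -91.1 km.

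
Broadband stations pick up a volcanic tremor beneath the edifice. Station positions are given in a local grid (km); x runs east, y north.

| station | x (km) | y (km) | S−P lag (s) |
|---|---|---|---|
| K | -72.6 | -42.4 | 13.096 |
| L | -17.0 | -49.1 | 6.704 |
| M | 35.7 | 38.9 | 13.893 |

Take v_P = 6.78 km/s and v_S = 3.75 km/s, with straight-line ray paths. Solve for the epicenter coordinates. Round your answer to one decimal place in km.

(31.5, -77.6)

Distance from S−P lag: d = Δt · v_P v_S / (v_P − v_S) = Δt · (6.78·3.75)/(6.78−3.75) ≈ 8.3911·Δt.
So d_K = 109.89, d_L = 56.25, d_M = 116.58 km.
Circle about each station: (x + 72.6)² + (y + 42.4)² = 109.89²; (x + 17.0)² + (y + 49.1)² = 56.25²; (x − 35.7)² + (y − 38.9)² = 116.58².
Subtracting the K equation from the L and M equations removes the quadratic terms:
111.2 x − 13.4 y = 4543.04
216.6 x + 162.6 y = -5795.90
Solving the 2×2 system: x ≈ 31.5, y ≈ -77.6 km.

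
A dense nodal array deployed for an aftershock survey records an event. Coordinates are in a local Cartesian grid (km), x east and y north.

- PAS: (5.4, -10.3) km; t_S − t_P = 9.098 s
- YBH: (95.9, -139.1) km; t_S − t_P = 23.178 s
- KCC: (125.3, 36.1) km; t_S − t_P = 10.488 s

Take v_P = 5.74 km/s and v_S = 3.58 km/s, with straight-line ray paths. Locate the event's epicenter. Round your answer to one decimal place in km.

32.2 km east, 72.0 km north

Distance from S−P lag: d = Δt · v_P v_S / (v_P − v_S) = Δt · (5.74·3.58)/(5.74−3.58) ≈ 9.5135·Δt.
So d_PAS = 86.55, d_YBH = 220.50, d_KCC = 99.78 km.
Circle about each station: (x − 5.4)² + (y + 10.3)² = 86.55²; (x − 95.9)² + (y + 139.1)² = 220.50²; (x − 125.3)² + (y − 36.1)² = 99.78².
Subtracting pairs of circle equations eliminates x²+y² and gives linear equations (the radical axes):
181.0 x − 257.6 y = -12718.98
239.8 x + 92.8 y = 14402.90
Solving the 2×2 system: x ≈ 32.2, y ≈ 72.0 km.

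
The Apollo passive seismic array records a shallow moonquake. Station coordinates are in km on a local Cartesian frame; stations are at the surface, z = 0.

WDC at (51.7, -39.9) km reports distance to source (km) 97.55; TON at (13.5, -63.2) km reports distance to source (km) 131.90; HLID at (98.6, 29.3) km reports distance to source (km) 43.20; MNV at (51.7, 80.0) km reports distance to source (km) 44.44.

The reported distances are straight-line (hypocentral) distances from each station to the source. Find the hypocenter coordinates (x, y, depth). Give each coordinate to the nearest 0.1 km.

Each station gives a sphere (x−x_i)² + (y−y_i)² + z² = d_i² (stations at z=0).
Subtracting the WDC sphere from TON and HLID: z² cancels, leaving linear equations in x and y:
-76.4 x − 46.6 y = -7970.02
93.8 x + 138.4 y = 13965.31
Solving: x ≈ 72.915, y ≈ 51.488 km (keep extra digits for the depth step; rounded: 72.9, 51.5).
Then from the WDC sphere: z² = 97.55² − (x − 51.7)² − (y + 39.9)² with x = 72.915, y = 51.488, so z ≈ 26.724 ≈ 26.7 km.
Check against MNV (with the unrounded solution): distance 44.47 ≈ 44.44 km. ✓

x ≈ 72.9 km, y ≈ 51.5 km, depth ≈ 26.7 km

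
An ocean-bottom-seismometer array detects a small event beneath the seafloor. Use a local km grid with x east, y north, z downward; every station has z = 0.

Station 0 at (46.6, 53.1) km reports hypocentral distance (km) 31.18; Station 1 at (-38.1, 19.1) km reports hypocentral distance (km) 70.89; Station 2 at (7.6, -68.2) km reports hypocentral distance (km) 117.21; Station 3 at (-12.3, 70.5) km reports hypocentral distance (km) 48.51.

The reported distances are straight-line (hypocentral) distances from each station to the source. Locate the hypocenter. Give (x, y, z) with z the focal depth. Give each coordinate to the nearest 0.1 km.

Each station gives a sphere (x−x_i)² + (y−y_i)² + z² = d_i² (stations at z=0).
Subtracting the Station 0 sphere from Station 1 and Station 2: z² cancels, leaving linear equations in x and y:
-169.4 x − 68.0 y = -7227.95
-78.0 x − 242.6 y = -13048.16
Solving: x ≈ 24.201, y ≈ 46.004 km (keep extra digits for the depth step; rounded: 24.2, 46.0).
Then from the Station 0 sphere: z² = 31.18² − (x − 46.6)² − (y − 53.1)² with x = 24.201, y = 46.004, so z ≈ 20.497 ≈ 20.5 km.
Check against Station 3 (with the unrounded solution): distance 48.50 ≈ 48.51 km. ✓

x ≈ 24.2 km, y ≈ 46.0 km, depth ≈ 20.5 km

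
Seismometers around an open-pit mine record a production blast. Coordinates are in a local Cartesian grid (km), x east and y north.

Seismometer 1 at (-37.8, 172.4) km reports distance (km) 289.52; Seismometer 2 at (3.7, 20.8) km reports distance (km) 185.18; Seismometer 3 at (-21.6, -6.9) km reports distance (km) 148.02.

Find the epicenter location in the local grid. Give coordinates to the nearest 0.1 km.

(-137.0, -99.6)

Circle about each station: (x + 37.8)² + (y − 172.4)² = 289.52²; (x − 3.7)² + (y − 20.8)² = 185.18²; (x + 21.6)² + (y + 6.9)² = 148.02².
Subtracting the Seismometer 1 equation from the Seismometer 2 and Seismometer 3 equations removes the quadratic terms:
83.0 x − 303.2 y = 18825.93
32.4 x − 358.6 y = 31275.48
Solving the 2×2 system: x ≈ -137.0, y ≈ -99.6 km.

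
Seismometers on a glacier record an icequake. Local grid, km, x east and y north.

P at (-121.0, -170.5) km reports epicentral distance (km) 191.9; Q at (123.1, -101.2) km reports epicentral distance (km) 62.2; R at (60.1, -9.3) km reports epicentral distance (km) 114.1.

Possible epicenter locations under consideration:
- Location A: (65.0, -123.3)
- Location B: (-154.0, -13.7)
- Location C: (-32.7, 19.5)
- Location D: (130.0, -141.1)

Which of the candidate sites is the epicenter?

For each candidate, compare |candidate − station| to the reported distance:
Location A: residuals P 0.0, Q 0.0, R 0.0 → max 0.0 km
Location B: residuals P 31.7, Q 228.4, R 100.0 → max 228.4 km
Location C: residuals P 17.6, Q 134.9, R 16.9 → max 134.9 km
Location D: residuals P 60.8, Q 21.7, R 35.1 → max 60.8 km
Only Location A has all residuals ≈ 0.

Location A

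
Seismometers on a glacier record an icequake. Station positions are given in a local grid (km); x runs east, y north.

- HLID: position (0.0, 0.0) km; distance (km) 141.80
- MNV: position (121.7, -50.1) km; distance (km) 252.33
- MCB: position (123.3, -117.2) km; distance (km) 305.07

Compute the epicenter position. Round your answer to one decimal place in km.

-53.8 km east, 131.2 km north

Circle about each station: x² + y² = 141.80²; (x − 121.7)² + (y + 50.1)² = 252.33²; (x − 123.3)² + (y + 117.2)² = 305.07².
Subtracting pairs of circle equations eliminates x²+y² and gives linear equations (the radical axes):
243.4 x − 100.2 y = -26242.29
246.6 x − 234.4 y = -44021.73
Solving the 2×2 system: x ≈ -53.8, y ≈ 131.2 km.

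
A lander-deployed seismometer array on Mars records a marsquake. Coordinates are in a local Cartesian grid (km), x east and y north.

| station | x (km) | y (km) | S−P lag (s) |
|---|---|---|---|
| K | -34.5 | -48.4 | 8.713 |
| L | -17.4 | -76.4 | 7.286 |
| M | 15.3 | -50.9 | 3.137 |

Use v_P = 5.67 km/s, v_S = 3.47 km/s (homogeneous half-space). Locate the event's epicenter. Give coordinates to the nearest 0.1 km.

Distance from S−P lag: d = Δt · v_P v_S / (v_P − v_S) = Δt · (5.67·3.47)/(5.67−3.47) ≈ 8.9431·Δt.
So d_K = 77.92, d_L = 65.16, d_M = 28.05 km.
Circle about each station: (x + 34.5)² + (y + 48.4)² = 77.92²; (x + 17.4)² + (y + 76.4)² = 65.16²; (x − 15.3)² + (y + 50.9)² = 28.05².
Subtracting pairs of circle equations eliminates x²+y² and gives linear equations (the radical axes):
34.2 x − 56.0 y = 4432.61
99.6 x − 5.0 y = 4576.81
Solving the 2×2 system: x ≈ 43.3, y ≈ -52.7 km.
Check against K (with the unrounded x, y): √((x + 34.5)²+(y + 48.4)²) = 77.93 ≈ 77.92 km. ✓

43.3 km east, -52.7 km north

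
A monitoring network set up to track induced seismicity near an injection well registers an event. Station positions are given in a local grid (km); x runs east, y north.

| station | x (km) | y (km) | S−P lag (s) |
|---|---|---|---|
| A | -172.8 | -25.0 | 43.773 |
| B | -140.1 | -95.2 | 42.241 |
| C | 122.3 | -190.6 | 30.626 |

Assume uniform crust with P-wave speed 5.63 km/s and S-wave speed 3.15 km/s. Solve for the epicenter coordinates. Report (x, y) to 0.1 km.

x ≈ 135.7 km, y ≈ 28.0 km

Distance from S−P lag: d = Δt · v_P v_S / (v_P − v_S) = Δt · (5.63·3.15)/(5.63−3.15) ≈ 7.1510·Δt.
So d_A = 313.02, d_B = 302.07, d_C = 219.01 km.
Circle about each station: (x + 172.8)² + (y + 25.0)² = 313.02²; (x + 140.1)² + (y + 95.2)² = 302.07²; (x − 122.3)² + (y + 190.6)² = 219.01².
Subtracting pairs of circle equations eliminates x²+y² and gives linear equations (the radical axes):
65.4 x − 140.4 y = 4941.45
590.2 x − 331.2 y = 70816.95
Solving the 2×2 system: x ≈ 135.7, y ≈ 28.0 km.
Check against A (with the unrounded x, y): √((x + 172.8)²+(y + 25.0)²) = 313.04 ≈ 313.02 km. ✓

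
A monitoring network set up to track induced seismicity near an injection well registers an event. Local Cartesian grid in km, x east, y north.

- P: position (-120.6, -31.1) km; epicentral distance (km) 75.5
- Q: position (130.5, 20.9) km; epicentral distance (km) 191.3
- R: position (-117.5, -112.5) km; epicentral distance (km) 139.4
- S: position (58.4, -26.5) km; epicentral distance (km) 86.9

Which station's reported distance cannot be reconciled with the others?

Solve using three stations at a time. Using P, Q, R (subtract circle equations pairwise → linear system) gives (x, y) ≈ (-60.7, 14.8).
Distances from that point to each station vs reported:
  P: calculated 75.5 vs reported 75.5 → residual 0.0 km
  Q: calculated 191.3 vs reported 191.3 → residual 0.0 km
  R: calculated 139.4 vs reported 139.4 → residual 0.0 km
  S: calculated 126.0 vs reported 86.9 → residual 39.1 km
P, Q, R are mutually consistent (residuals ≈ 0); S is off by 39.1 km.

S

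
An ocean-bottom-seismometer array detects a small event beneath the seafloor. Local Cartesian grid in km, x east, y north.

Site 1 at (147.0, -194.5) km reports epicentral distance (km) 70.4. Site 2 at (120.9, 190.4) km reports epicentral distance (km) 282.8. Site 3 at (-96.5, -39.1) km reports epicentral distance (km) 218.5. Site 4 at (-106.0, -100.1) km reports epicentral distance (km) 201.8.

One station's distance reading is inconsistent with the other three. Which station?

Site 2

Solve using three stations at a time. Using Site 1, Site 3, Site 4 (subtract circle equations pairwise → linear system) gives (x, y) ≈ (87.7, -156.6).
Distances from that point to each station vs reported:
  Site 1: calculated 70.4 vs reported 70.4 → residual 0.0 km
  Site 2: calculated 348.5 vs reported 282.8 → residual 65.7 km
  Site 3: calculated 218.5 vs reported 218.5 → residual 0.0 km
  Site 4: calculated 201.8 vs reported 201.8 → residual 0.0 km
Site 1, Site 3, Site 4 are mutually consistent (residuals ≈ 0); Site 2 is off by 65.7 km.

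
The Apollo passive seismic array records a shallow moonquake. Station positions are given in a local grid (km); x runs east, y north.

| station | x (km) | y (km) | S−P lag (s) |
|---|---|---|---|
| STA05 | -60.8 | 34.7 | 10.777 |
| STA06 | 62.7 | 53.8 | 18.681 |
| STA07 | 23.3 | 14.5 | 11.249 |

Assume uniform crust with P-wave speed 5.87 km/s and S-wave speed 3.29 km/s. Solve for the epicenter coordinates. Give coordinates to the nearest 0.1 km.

(-38.4, -42.8)

Distance from S−P lag: d = Δt · v_P v_S / (v_P − v_S) = Δt · (5.87·3.29)/(5.87−3.29) ≈ 7.4854·Δt.
So d_STA05 = 80.67, d_STA06 = 139.83, d_STA07 = 84.20 km.
Circle about each station: (x + 60.8)² + (y − 34.7)² = 80.67²; (x − 62.7)² + (y − 53.8)² = 139.83²; (x − 23.3)² + (y − 14.5)² = 84.20².
Subtracting pairs of circle equations eliminates x²+y² and gives linear equations (the radical axes):
247.0 x + 38.2 y = -11119.78
168.2 x − 40.4 y = -4729.58
Solving the 2×2 system: x ≈ -38.4, y ≈ -42.8 km.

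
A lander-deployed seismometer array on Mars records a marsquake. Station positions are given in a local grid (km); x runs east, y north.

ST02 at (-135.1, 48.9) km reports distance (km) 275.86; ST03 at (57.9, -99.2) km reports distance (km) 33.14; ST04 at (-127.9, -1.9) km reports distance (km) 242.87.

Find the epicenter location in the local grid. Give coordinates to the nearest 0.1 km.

Circle about each station: (x + 135.1)² + (y − 48.9)² = 275.86²; (x − 57.9)² + (y + 99.2)² = 33.14²; (x + 127.9)² + (y + 1.9)² = 242.87².
Subtracting pairs of circle equations eliminates x²+y² and gives linear equations (the radical axes):
386.0 x − 296.2 y = 67550.31
14.4 x − 101.6 y = 12831.70
Solving the 2×2 system: x ≈ 87.6, y ≈ -113.9 km.

(87.6, -113.9)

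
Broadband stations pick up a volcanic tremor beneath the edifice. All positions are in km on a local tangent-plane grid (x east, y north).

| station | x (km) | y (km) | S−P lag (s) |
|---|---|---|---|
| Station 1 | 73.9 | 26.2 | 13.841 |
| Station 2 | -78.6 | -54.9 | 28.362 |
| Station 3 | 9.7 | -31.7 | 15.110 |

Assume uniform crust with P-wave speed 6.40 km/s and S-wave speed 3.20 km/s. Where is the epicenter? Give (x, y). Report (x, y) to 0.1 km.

Distance from S−P lag: d = Δt · v_P v_S / (v_P − v_S) = Δt · (6.40·3.20)/(6.40−3.20) ≈ 6.4000·Δt.
So d_Station 1 = 88.58, d_Station 2 = 181.52, d_Station 3 = 96.70 km.
Circle about each station: (x − 73.9)² + (y − 26.2)² = 88.58²; (x + 78.6)² + (y + 54.9)² = 181.52²; (x − 9.7)² + (y + 31.7)² = 96.70².
Subtracting the Station 1 equation from the Station 2 and Station 3 equations removes the quadratic terms:
-305.0 x − 162.2 y = -22058.77
-128.4 x − 115.8 y = -6553.14
Solving the 2×2 system: x ≈ 102.9, y ≈ -57.5 km.

(102.9, -57.5)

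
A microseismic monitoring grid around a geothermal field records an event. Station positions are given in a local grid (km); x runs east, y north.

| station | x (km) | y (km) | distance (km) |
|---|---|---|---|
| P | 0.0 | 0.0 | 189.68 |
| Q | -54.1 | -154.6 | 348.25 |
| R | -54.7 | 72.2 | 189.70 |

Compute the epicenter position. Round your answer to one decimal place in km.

Circle about each station: x² + y² = 189.68²; (x + 54.1)² + (y + 154.6)² = 348.25²; (x + 54.7)² + (y − 72.2)² = 189.70².
Subtracting the P equation from the Q and R equations removes the quadratic terms:
-108.2 x − 309.2 y = -58471.59
-109.4 x + 144.4 y = 8197.34
Solving the 2×2 system: x ≈ 119.5, y ≈ 147.3 km.

119.5 km east, 147.3 km north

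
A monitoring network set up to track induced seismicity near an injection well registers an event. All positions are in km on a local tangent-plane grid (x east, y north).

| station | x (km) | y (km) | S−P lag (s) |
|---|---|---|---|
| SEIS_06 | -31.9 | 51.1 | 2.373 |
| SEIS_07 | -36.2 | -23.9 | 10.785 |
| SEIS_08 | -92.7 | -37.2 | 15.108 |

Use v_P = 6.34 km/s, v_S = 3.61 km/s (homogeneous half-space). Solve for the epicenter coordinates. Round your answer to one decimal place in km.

-17.2 km east, 64.5 km north

Distance from S−P lag: d = Δt · v_P v_S / (v_P − v_S) = Δt · (6.34·3.61)/(6.34−3.61) ≈ 8.3837·Δt.
So d_SEIS_06 = 19.89, d_SEIS_07 = 90.42, d_SEIS_08 = 126.66 km.
Circle about each station: (x + 31.9)² + (y − 51.1)² = 19.89²; (x + 36.2)² + (y + 23.9)² = 90.42²; (x + 92.7)² + (y + 37.2)² = 126.66².
Subtracting pairs of circle equations eliminates x²+y² and gives linear equations (the radical axes):
-8.6 x − 150.0 y = -9527.33
-121.6 x − 176.6 y = -9298.83
Solving the 2×2 system: x ≈ -17.2, y ≈ 64.5 km.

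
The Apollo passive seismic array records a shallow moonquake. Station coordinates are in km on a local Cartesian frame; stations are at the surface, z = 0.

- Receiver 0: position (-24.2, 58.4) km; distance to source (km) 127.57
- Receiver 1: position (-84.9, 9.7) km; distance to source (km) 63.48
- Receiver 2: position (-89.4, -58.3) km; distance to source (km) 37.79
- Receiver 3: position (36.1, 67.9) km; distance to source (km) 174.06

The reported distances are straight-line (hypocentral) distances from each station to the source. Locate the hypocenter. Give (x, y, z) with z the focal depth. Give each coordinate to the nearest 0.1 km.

x ≈ -93.6 km, y ≈ -43.0 km, depth ≈ 34.3 km

Each station gives a sphere (x−x_i)² + (y−y_i)² + z² = d_i² (stations at z=0).
Subtracting the Receiver 0 sphere from Receiver 1 and Receiver 2: z² cancels, leaving linear equations in x and y:
-121.4 x − 97.4 y = 15550.29
-130.4 x − 233.4 y = 22241.07
Solving: x ≈ -93.589, y ≈ -43.003 km (keep extra digits for the depth step; rounded: -93.6, -43.0).
Then from the Receiver 0 sphere: z² = 127.57² − (x + 24.2)² − (y − 58.4)² with x = -93.589, y = -43.003, so z ≈ 34.303 ≈ 34.3 km.
Check against Receiver 3 (with the unrounded solution): distance 174.06 ≈ 174.06 km. ✓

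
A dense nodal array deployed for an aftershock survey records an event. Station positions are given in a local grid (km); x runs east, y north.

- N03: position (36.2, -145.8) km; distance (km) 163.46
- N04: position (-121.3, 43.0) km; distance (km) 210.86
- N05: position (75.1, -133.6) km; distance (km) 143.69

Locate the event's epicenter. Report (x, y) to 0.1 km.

(86.9, 9.6)

Circle about each station: (x − 36.2)² + (y + 145.8)² = 163.46²; (x + 121.3)² + (y − 43.0)² = 210.86²; (x − 75.1)² + (y + 133.6)² = 143.69².
Subtracting pairs of circle equations eliminates x²+y² and gives linear equations (the radical axes):
-315.0 x + 377.6 y = -23748.16
77.8 x + 24.4 y = 6993.25
Solving the 2×2 system: x ≈ 86.9, y ≈ 9.6 km.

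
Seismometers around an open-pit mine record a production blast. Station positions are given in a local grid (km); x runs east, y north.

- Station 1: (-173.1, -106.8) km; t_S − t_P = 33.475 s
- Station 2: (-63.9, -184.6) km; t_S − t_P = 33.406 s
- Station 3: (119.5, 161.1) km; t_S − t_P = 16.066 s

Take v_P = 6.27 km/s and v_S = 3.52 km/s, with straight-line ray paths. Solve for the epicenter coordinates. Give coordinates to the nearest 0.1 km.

(33.2, 65.3)

Distance from S−P lag: d = Δt · v_P v_S / (v_P − v_S) = Δt · (6.27·3.52)/(6.27−3.52) ≈ 8.0256·Δt.
So d_Station 1 = 268.66, d_Station 2 = 268.10, d_Station 3 = 128.94 km.
Circle about each station: (x + 173.1)² + (y + 106.8)² = 268.66²; (x + 63.9)² + (y + 184.6)² = 268.10²; (x − 119.5)² + (y − 161.1)² = 128.94².
Subtracting the Station 1 equation from the Station 2 and Station 3 equations removes the quadratic terms:
218.4 x − 155.6 y = -2908.89
585.2 x + 535.8 y = 54416.28
Solving the 2×2 system: x ≈ 33.2, y ≈ 65.3 km.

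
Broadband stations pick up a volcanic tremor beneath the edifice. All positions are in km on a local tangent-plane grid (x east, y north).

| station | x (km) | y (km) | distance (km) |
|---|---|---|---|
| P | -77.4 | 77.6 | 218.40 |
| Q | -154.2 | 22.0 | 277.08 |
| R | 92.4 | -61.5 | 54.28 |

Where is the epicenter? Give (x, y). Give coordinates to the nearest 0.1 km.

Circle about each station: (x + 77.4)² + (y − 77.6)² = 218.40²; (x + 154.2)² + (y − 22.0)² = 277.08²; (x − 92.4)² + (y + 61.5)² = 54.28².
Subtracting pairs of circle equations eliminates x²+y² and gives linear equations (the radical axes):
-153.6 x − 111.2 y = -16825.65
339.6 x − 278.2 y = 45059.73
Solving the 2×2 system: x ≈ 120.4, y ≈ -15.0 km.

120.4 km east, -15.0 km north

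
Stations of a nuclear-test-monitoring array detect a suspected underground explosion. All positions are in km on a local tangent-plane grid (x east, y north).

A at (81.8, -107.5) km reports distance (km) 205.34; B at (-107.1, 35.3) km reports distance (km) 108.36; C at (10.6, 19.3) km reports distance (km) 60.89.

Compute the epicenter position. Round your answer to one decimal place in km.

(-7.3, 77.5)

Circle about each station: (x − 81.8)² + (y + 107.5)² = 205.34²; (x + 107.1)² + (y − 35.3)² = 108.36²; (x − 10.6)² + (y − 19.3)² = 60.89².
Subtracting pairs of circle equations eliminates x²+y² and gives linear equations (the radical axes):
-377.8 x + 285.6 y = 24891.64
-142.4 x + 253.6 y = 20694.28
Solving the 2×2 system: x ≈ -7.3, y ≈ 77.5 km.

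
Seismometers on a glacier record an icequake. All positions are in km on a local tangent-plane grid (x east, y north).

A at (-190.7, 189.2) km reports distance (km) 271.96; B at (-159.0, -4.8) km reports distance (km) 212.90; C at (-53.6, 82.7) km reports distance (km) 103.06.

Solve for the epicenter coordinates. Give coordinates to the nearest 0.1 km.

45.5 km east, 54.4 km north

Circle about each station: (x + 190.7)² + (y − 189.2)² = 271.96²; (x + 159.0)² + (y + 4.8)² = 212.90²; (x + 53.6)² + (y − 82.7)² = 103.06².
Subtracting the A equation from the B and C equations removes the quadratic terms:
63.4 x − 388.0 y = -18223.26
274.2 x − 213.0 y = 890.00
Solving the 2×2 system: x ≈ 45.5, y ≈ 54.4 km.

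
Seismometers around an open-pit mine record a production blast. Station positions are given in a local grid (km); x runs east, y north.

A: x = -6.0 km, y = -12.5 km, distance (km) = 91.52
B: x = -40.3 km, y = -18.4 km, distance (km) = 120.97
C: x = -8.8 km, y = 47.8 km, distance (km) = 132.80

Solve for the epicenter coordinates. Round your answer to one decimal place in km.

x ≈ 74.9 km, y ≈ -55.3 km

Circle about each station: (x + 6.0)² + (y + 12.5)² = 91.52²; (x + 40.3)² + (y + 18.4)² = 120.97²; (x + 8.8)² + (y − 47.8)² = 132.80².
Subtracting pairs of circle equations eliminates x²+y² and gives linear equations (the radical axes):
-68.6 x − 11.8 y = -4487.43
-5.6 x + 120.6 y = -7089.90
Solving the 2×2 system: x ≈ 74.9, y ≈ -55.3 km.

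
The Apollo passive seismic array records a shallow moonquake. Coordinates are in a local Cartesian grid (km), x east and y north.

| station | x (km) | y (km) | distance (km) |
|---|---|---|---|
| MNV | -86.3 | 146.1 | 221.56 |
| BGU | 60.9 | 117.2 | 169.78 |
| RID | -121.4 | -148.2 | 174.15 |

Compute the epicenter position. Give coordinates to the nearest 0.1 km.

20.9 km east, -47.8 km north

Circle about each station: (x + 86.3)² + (y − 146.1)² = 221.56²; (x − 60.9)² + (y − 117.2)² = 169.78²; (x + 121.4)² + (y + 148.2)² = 174.15².
Subtracting the MNV equation from the BGU and RID equations removes the quadratic terms:
294.4 x − 57.8 y = 8915.34
-70.2 x − 588.6 y = 26668.91
Solving the 2×2 system: x ≈ 20.9, y ≈ -47.8 km.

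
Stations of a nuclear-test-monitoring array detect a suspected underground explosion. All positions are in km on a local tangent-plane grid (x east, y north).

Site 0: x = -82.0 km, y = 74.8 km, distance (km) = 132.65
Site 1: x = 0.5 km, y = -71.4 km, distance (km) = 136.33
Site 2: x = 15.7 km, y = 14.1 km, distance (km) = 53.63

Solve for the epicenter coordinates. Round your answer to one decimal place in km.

x ≈ 49.3 km, y ≈ 55.9 km

Circle about each station: (x + 82.0)² + (y − 74.8)² = 132.65²; (x − 0.5)² + (y + 71.4)² = 136.33²; (x − 15.7)² + (y − 14.1)² = 53.63².
Subtracting the Site 0 equation from the Site 1 and Site 2 equations removes the quadratic terms:
165.0 x − 292.4 y = -8210.68
195.4 x − 121.4 y = 2846.11
Solving the 2×2 system: x ≈ 49.3, y ≈ 55.9 km.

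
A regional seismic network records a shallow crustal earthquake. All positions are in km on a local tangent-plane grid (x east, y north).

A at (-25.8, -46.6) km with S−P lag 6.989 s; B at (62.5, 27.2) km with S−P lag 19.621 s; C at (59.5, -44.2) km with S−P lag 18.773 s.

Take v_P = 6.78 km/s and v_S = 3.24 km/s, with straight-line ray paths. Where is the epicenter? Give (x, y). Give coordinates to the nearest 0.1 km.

x ≈ -52.6 km, y ≈ -12.5 km

Distance from S−P lag: d = Δt · v_P v_S / (v_P − v_S) = Δt · (6.78·3.24)/(6.78−3.24) ≈ 6.2054·Δt.
So d_A = 43.37, d_B = 121.76, d_C = 116.49 km.
Circle about each station: (x + 25.8)² + (y + 46.6)² = 43.37²; (x − 62.5)² + (y − 27.2)² = 121.76²; (x − 59.5)² + (y + 44.2)² = 116.49².
Subtracting the A equation from the B and C equations removes the quadratic terms:
176.6 x + 147.6 y = -11135.65
170.6 x + 4.8 y = -9032.27
Solving the 2×2 system: x ≈ -52.6, y ≈ -12.5 km.
Check against A (with the unrounded x, y): √((x + 25.8)²+(y + 46.6)²) = 43.35 ≈ 43.37 km. ✓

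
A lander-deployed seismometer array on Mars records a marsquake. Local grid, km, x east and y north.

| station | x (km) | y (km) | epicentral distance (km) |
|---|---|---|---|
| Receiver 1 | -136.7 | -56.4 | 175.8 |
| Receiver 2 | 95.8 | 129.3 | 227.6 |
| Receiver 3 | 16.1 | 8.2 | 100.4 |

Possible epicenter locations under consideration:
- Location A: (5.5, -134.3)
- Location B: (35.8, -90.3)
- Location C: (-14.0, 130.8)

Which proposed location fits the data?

Location B

For each candidate, compare |candidate − station| to the reported distance:
Location A: residuals Receiver 1 13.7, Receiver 2 51.0, Receiver 3 42.5 → max 51.0 km
Location B: residuals Receiver 1 0.0, Receiver 2 0.0, Receiver 3 0.1 → max 0.1 km
Location C: residuals Receiver 1 48.0, Receiver 2 117.8, Receiver 3 25.8 → max 117.8 km
Only Location B has all residuals ≈ 0.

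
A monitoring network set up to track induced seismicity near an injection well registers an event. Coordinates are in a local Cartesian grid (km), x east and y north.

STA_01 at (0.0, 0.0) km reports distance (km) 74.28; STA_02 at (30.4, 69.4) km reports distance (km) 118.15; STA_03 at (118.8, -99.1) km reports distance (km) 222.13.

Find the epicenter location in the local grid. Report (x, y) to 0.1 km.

Circle about each station: x² + y² = 74.28²; (x − 30.4)² + (y − 69.4)² = 118.15²; (x − 118.8)² + (y + 99.1)² = 222.13².
Subtracting pairs of circle equations eliminates x²+y² and gives linear equations (the radical axes):
60.8 x + 138.8 y = -2701.38
237.6 x − 198.2 y = -19889.97
Solving the 2×2 system: x ≈ -73.2, y ≈ 12.6 km.
Check against STA_01 (with the unrounded x, y): √(x²+y²) = 74.28 ≈ 74.28 km. ✓

-73.2 km east, 12.6 km north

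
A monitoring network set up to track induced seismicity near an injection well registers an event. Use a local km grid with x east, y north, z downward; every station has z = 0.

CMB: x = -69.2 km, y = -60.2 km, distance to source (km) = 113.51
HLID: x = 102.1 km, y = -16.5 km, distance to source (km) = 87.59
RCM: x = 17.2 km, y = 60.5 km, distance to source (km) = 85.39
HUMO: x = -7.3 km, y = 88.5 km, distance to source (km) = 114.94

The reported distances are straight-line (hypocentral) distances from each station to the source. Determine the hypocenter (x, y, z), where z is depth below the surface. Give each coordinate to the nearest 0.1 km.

x ≈ 25.3 km, y ≈ -13.4 km, depth ≈ 42.0 km

Each station gives a sphere (x−x_i)² + (y−y_i)² + z² = d_i² (stations at z=0).
Subtracting the CMB sphere from HLID and RCM: z² cancels, leaving linear equations in x and y:
342.6 x + 87.4 y = 7496.49
172.8 x + 241.4 y = 1136.48
Solving: x ≈ 25.300, y ≈ -13.403 km (keep extra digits for the depth step; rounded: 25.3, -13.4).
Then from the CMB sphere: z² = 113.51² − (x + 69.2)² − (y + 60.2)² with x = 25.300, y = -13.403, so z ≈ 42.004 ≈ 42.0 km.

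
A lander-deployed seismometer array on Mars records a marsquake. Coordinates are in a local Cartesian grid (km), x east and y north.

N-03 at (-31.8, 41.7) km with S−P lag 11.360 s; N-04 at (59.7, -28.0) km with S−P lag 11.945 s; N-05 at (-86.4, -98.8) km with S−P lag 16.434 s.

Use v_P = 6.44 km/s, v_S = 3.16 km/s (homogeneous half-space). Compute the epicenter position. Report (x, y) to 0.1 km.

(-14.4, -26.6)

Distance from S−P lag: d = Δt · v_P v_S / (v_P − v_S) = Δt · (6.44·3.16)/(6.44−3.16) ≈ 6.2044·Δt.
So d_N-03 = 70.48, d_N-04 = 74.11, d_N-05 = 101.96 km.
Circle about each station: (x + 31.8)² + (y − 41.7)² = 70.48²; (x − 59.7)² + (y + 28.0)² = 74.11²; (x + 86.4)² + (y + 98.8)² = 101.96².
Subtracting pairs of circle equations eliminates x²+y² and gives linear equations (the radical axes):
183.0 x − 139.4 y = 1073.10
-109.2 x − 281.0 y = 9047.86
Solving the 2×2 system: x ≈ -14.4, y ≈ -26.6 km.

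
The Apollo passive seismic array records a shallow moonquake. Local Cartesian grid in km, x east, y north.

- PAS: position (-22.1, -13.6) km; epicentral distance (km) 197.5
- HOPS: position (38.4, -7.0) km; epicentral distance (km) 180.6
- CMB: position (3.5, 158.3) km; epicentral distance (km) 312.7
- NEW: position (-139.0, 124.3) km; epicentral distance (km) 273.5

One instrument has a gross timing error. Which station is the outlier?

Solve using three stations at a time. Using HOPS, CMB, NEW (subtract circle equations pairwise → linear system) gives (x, y) ≈ (-80.6, -142.9).
Distances from that point to each station vs reported:
  PAS: calculated 141.9 vs reported 197.5 → residual 55.6 km
  HOPS: calculated 180.6 vs reported 180.6 → residual 0.0 km
  CMB: calculated 312.7 vs reported 312.7 → residual 0.0 km
  NEW: calculated 273.5 vs reported 273.5 → residual 0.0 km
HOPS, CMB, NEW are mutually consistent (residuals ≈ 0); PAS is off by 55.6 km.

PAS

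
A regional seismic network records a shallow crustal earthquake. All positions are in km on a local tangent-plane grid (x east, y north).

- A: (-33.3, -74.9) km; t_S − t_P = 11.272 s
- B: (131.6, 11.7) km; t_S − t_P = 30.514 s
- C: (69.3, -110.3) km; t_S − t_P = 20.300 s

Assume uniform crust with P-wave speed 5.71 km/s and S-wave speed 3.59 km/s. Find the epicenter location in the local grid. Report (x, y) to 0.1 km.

Distance from S−P lag: d = Δt · v_P v_S / (v_P − v_S) = Δt · (5.71·3.59)/(5.71−3.59) ≈ 9.6693·Δt.
So d_A = 108.99, d_B = 295.05, d_C = 196.29 km.
Circle about each station: (x + 33.3)² + (y + 74.9)² = 108.99²; (x − 131.6)² + (y − 11.7)² = 295.05²; (x − 69.3)² + (y + 110.3)² = 196.29².
Subtracting the A equation from the B and C equations removes the quadratic terms:
329.8 x + 173.2 y = -64439.13
205.2 x − 70.8 y = -16401.26
Solving the 2×2 system: x ≈ -125.7, y ≈ -132.7 km.

x ≈ -125.7 km, y ≈ -132.7 km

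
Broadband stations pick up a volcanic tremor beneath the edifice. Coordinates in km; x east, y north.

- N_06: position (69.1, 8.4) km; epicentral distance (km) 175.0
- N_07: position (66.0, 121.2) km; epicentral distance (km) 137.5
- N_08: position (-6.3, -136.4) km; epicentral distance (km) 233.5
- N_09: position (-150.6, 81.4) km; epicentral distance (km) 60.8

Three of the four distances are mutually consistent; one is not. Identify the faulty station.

Solve using three stations at a time. Using N_06, N_08, N_09 (subtract circle equations pairwise → linear system) gives (x, y) ≈ (-89.8, 81.6).
Distances from that point to each station vs reported:
  N_06: calculated 175.0 vs reported 175.0 → residual 0.0 km
  N_07: calculated 160.8 vs reported 137.5 → residual 23.3 km
  N_08: calculated 233.5 vs reported 233.5 → residual 0.0 km
  N_09: calculated 60.8 vs reported 60.8 → residual 0.0 km
N_06, N_08, N_09 are mutually consistent (residuals ≈ 0); N_07 is off by 23.3 km.

N_07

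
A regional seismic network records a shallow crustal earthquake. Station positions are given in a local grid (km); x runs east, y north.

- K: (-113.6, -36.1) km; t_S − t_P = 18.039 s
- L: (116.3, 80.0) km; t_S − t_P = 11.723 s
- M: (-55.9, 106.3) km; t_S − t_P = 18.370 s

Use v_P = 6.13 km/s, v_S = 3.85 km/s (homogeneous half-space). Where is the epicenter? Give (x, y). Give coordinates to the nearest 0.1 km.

Distance from S−P lag: d = Δt · v_P v_S / (v_P − v_S) = Δt · (6.13·3.85)/(6.13−3.85) ≈ 10.3511·Δt.
So d_K = 186.72, d_L = 121.35, d_M = 190.15 km.
Circle about each station: (x + 113.6)² + (y + 36.1)² = 186.72²; (x − 116.3)² + (y − 80.0)² = 121.35²; (x + 55.9)² + (y − 106.3)² = 190.15².
Subtracting the K equation from the L and M equations removes the quadratic terms:
459.8 x + 232.2 y = 25856.06
115.4 x + 284.8 y = -1076.33
Solving the 2×2 system: x ≈ 73.1, y ≈ -33.4 km.

73.1 km east, -33.4 km north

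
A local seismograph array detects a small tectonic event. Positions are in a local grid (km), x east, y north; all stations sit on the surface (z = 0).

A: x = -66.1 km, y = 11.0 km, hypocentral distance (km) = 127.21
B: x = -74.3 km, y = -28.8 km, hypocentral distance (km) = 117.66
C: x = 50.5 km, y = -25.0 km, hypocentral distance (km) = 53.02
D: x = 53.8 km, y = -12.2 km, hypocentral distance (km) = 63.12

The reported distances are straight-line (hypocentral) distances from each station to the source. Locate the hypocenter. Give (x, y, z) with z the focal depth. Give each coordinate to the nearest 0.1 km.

(33.3, -59.6, 36.3)

Each station gives a sphere (x−x_i)² + (y−y_i)² + z² = d_i² (stations at z=0).
Subtracting the A sphere from B and C: z² cancels, leaving linear equations in x and y:
-16.4 x − 79.6 y = 4198.23
233.2 x − 72.0 y = 12056.30
Solving: x ≈ 33.297, y ≈ -59.602 km (keep extra digits for the depth step; rounded: 33.3, -59.6).
Then from the A sphere: z² = 127.21² − (x + 66.1)² − (y − 11.0)² with x = 33.297, y = -59.602, so z ≈ 36.304 ≈ 36.3 km.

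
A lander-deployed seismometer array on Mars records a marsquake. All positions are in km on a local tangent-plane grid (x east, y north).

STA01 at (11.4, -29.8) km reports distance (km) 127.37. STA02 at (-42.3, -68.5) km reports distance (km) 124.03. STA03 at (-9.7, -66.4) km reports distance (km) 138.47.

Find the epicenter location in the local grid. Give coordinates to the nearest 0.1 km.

-91.4 km east, 45.4 km north

Circle about each station: (x − 11.4)² + (y + 29.8)² = 127.37²; (x + 42.3)² + (y + 68.5)² = 124.03²; (x + 9.7)² + (y + 66.4)² = 138.47².
Subtracting the STA01 equation from the STA02 and STA03 equations removes the quadratic terms:
-107.4 x − 77.4 y = 6303.22
-42.2 x − 73.2 y = 534.23
Solving the 2×2 system: x ≈ -91.4, y ≈ 45.4 km.
Check against STA01 (with the unrounded x, y): √((x − 11.4)²+(y + 29.8)²) = 127.37 ≈ 127.37 km. ✓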